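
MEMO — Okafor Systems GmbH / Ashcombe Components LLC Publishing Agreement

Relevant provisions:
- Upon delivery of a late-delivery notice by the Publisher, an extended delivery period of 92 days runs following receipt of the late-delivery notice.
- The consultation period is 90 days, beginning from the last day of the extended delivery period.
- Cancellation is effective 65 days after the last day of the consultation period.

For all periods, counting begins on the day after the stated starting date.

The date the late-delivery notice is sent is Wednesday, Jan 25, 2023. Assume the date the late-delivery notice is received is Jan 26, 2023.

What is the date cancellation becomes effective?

The last day of the extended delivery period: 92 calendar days after Jan 26, 2023 is Apr 28, 2023.
Adding 90 calendar days to Apr 28, 2023 gives Jul 27, 2023, which is the last day of the consultation period.
The date cancellation becomes effective: Jul 27, 2023 + 65 days = Sep 30, 2023.

Sep 30, 2023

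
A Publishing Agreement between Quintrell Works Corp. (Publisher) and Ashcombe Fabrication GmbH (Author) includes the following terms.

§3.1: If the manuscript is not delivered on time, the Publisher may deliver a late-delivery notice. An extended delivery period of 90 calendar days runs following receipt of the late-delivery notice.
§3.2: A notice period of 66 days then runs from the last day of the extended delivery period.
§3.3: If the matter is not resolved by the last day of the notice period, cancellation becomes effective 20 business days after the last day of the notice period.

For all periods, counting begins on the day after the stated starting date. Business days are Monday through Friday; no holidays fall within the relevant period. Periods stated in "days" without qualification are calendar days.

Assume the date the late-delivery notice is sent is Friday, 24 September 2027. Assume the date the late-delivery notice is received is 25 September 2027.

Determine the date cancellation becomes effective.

27 March 2028

The last day of the extended delivery period: 25 September 2027 + 90 days = 24 December 2027.
Adding 66 calendar days to 24 December 2027 gives 28 February 2028, which is the last day of the notice period.
From Monday, 28 February 2028, 20 business days (Feb 29, Mar 1, Mar 2, Mar 3, …, Mar 23, Mar 24, Mar 27, skipping weekends) brings us to Monday, 27 March 2028, which is the date cancellation becomes effective.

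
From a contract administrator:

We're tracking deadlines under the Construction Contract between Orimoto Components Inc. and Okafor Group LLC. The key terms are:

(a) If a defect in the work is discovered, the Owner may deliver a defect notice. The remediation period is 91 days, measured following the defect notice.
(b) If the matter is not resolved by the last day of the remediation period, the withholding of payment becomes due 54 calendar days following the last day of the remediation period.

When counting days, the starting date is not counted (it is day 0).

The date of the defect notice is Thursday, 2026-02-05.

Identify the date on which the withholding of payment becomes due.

2026-06-30

The last day of the remediation period: 2026-02-05 + 91 days = 2026-05-07.
The date on which the withholding of payment becomes due: 2026-05-07 + 54 days = 2026-06-30.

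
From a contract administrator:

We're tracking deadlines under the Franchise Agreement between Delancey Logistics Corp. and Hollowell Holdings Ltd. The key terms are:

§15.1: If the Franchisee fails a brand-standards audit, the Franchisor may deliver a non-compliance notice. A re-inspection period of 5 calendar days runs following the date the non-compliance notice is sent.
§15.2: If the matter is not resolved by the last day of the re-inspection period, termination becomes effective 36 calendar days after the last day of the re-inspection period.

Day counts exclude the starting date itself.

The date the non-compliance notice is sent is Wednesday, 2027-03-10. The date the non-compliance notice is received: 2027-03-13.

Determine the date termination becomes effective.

2027-04-20

The last day of the re-inspection period: 2027-03-10 + 5 days = 2027-03-15.
The date termination becomes effective: 2027-03-15 + 36 days = 2027-04-20.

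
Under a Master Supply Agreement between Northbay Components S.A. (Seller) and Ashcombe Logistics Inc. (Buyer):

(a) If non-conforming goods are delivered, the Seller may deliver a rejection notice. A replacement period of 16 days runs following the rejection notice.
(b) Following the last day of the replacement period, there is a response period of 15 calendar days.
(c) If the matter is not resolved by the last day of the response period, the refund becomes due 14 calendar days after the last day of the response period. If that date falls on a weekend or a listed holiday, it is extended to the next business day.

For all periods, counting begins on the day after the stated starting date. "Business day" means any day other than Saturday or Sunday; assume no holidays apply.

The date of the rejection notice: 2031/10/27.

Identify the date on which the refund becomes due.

2031/12/11

Adding 16 calendar days to 2031/10/27 gives 2031/11/12, which is the last day of the replacement period.
The last day of the response period: 2031/11/12 + 15 days = 2031/11/27.
Adding 14 calendar days to 2031/11/27 gives 2031/12/11, which is the date on which the refund becomes due. 2031/12/11 is a Thursday, so no roll-forward applies.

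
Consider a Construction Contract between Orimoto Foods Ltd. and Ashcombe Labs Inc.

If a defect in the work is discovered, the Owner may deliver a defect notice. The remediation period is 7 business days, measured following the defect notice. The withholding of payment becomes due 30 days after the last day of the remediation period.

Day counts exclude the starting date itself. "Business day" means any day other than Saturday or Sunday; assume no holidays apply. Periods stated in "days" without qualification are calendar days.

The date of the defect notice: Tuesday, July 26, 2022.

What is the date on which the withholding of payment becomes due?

September 3, 2022

From Tuesday, July 26, 2022, 7 business days (Jul 27, Jul 28, Jul 29, Aug 1, Aug 2, Aug 3, Aug 4, skipping weekends) brings us to Thursday, August 4, 2022, which is the last day of the remediation period.
Adding 30 calendar days to August 4, 2022 gives September 3, 2022, which is the date on which the withholding of payment becomes due.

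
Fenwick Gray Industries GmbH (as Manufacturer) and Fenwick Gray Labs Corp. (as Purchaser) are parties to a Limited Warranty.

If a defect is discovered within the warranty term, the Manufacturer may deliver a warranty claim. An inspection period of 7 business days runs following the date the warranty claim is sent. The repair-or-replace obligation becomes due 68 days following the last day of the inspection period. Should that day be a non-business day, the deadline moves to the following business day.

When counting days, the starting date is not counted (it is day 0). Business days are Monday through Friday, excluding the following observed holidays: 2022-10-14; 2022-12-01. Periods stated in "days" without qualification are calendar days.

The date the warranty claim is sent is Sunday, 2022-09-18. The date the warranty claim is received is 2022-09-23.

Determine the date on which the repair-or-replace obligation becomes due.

2022-12-05

The last day of the inspection period: 7 business days after Sunday, 2022-09-18, skipping weekends — Sep 19, Sep 20, Sep 21, Sep 22, Sep 23, Sep 26, Sep 27 — lands on Tuesday, 2022-09-27.
Adding 68 calendar days to 2022-09-27 gives 2022-12-04, which is the date on which the repair-or-replace obligation becomes due. That falls on a Sunday, so it rolls to the next business day, Monday, 2022-12-05.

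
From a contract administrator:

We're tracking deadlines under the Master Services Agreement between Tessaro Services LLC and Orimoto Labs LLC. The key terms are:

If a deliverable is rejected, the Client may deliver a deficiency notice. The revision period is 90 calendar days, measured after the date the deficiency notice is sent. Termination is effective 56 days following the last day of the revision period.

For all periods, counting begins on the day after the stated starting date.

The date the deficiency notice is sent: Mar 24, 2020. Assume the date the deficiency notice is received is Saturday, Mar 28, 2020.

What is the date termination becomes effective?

The last day of the revision period: 90 calendar days after Mar 24, 2020 is Jun 22, 2020.
The date termination becomes effective: Jun 22, 2020 + 56 days = Aug 17, 2020.

Aug 17, 2020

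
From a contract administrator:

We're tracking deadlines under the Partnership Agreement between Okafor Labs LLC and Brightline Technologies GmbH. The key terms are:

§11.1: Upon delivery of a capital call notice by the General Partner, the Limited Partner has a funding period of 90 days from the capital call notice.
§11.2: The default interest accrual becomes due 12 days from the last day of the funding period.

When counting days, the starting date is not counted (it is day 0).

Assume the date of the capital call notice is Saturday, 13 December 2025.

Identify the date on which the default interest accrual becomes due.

Adding 90 calendar days to 13 December 2025 gives 13 March 2026, which is the last day of the funding period.
Adding 12 calendar days to 13 March 2026 gives 25 March 2026, which is the date on which the default interest accrual becomes due.

25 March 2026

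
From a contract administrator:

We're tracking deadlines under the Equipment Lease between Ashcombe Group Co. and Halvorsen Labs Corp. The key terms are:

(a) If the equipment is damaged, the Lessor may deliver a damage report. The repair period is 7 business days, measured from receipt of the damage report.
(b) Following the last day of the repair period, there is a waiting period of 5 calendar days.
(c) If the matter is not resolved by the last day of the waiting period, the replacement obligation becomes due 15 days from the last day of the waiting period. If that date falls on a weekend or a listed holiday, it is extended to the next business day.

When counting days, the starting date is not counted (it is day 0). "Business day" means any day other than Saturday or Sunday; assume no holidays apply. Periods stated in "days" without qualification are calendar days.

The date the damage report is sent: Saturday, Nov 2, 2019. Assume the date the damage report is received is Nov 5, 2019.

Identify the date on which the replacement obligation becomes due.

Dec 4, 2019

The last day of the repair period: counting 7 business days from Tuesday, Nov 5, 2019 (Nov 6, Nov 7, Nov 8, Nov 11, Nov 12, Nov 13, Nov 14, skipping weekends) reaches Thursday, Nov 14, 2019.
The last day of the waiting period: Nov 14, 2019 + 5 days = Nov 19, 2019.
The date on which the replacement obligation becomes due: 15 calendar days after Nov 19, 2019 is Dec 4, 2019. Dec 4, 2019 is a Wednesday, so no roll-forward applies.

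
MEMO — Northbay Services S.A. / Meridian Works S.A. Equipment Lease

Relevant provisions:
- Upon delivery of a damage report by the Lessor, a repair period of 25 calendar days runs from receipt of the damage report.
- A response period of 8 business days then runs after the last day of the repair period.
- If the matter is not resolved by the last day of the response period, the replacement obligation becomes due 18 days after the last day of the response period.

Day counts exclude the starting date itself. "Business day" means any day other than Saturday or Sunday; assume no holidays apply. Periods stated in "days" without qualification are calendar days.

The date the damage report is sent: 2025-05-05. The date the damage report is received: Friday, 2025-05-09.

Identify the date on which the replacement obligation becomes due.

2025-07-01

Adding 25 calendar days to 2025-05-09 gives 2025-06-03, which is the last day of the repair period.
The last day of the response period: counting 8 business days from Tuesday, 2025-06-03 (Jun 4, Jun 5, Jun 6, Jun 9, Jun 10, Jun 11, Jun 12, Jun 13, skipping weekends) reaches Friday, 2025-06-13.
The date on which the replacement obligation becomes due: 2025-06-13 + 18 days = 2025-07-01.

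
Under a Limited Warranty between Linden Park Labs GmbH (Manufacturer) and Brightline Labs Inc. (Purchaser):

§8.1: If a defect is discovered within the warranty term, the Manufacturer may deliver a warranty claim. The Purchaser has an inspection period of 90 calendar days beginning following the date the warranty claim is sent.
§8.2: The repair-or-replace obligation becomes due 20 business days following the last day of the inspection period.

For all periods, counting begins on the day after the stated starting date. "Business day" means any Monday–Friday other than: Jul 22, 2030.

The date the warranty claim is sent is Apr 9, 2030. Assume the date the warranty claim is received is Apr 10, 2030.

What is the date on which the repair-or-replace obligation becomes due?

Adding 90 calendar days to Apr 9, 2030 gives Jul 8, 2030, which is the last day of the inspection period.
The date on which the repair-or-replace obligation becomes due: 20 business days after Monday, Jul 8, 2030, skipping weekends and the listed holiday on Jul 22 — Jul 9, Jul 10, Jul 11, Jul 12, …, Aug 2, Aug 5, Aug 6 — lands on Tuesday, Aug 6, 2030.

Aug 6, 2030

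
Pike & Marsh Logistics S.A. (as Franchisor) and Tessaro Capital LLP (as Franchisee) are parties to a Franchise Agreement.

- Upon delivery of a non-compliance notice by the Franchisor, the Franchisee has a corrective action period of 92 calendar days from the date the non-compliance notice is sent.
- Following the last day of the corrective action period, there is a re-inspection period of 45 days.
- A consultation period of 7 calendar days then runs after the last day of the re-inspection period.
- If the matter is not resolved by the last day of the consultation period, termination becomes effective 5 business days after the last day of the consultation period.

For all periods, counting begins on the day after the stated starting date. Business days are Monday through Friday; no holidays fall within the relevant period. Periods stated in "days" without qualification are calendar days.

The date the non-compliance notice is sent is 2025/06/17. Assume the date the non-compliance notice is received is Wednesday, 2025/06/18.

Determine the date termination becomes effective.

2025/11/14

The last day of the corrective action period: 2025/06/17 + 92 days = 2025/09/17.
The last day of the re-inspection period: 2025/09/17 + 45 days = 2025/11/01.
The last day of the consultation period: 7 calendar days after 2025/11/01 is 2025/11/08.
The date termination becomes effective: 5 business days after Saturday, 2025/11/08, skipping weekends — Nov 10, Nov 11, Nov 12, Nov 13, Nov 14 — lands on Friday, 2025/11/14.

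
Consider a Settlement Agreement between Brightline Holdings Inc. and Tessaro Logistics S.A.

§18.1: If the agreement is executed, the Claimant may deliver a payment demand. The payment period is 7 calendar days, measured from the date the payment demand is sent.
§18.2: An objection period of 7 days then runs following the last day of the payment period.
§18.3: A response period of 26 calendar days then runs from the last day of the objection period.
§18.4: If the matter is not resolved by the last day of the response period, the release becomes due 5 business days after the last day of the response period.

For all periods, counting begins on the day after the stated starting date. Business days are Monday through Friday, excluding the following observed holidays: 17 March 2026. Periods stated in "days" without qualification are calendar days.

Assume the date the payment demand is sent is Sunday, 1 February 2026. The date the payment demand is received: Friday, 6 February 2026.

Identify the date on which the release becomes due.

Adding 7 calendar days to 1 February 2026 gives 8 February 2026, which is the last day of the payment period.
Adding 7 calendar days to 8 February 2026 gives 15 February 2026, which is the last day of the objection period.
Adding 26 calendar days to 15 February 2026 gives 13 March 2026, which is the last day of the response period.
The date on which the release becomes due: 5 business days after Friday, 13 March 2026, skipping weekends and the listed holiday on Mar 17 — Mar 16, Mar 18, Mar 19, Mar 20, Mar 23 — lands on Monday, 23 March 2026.

23 March 2026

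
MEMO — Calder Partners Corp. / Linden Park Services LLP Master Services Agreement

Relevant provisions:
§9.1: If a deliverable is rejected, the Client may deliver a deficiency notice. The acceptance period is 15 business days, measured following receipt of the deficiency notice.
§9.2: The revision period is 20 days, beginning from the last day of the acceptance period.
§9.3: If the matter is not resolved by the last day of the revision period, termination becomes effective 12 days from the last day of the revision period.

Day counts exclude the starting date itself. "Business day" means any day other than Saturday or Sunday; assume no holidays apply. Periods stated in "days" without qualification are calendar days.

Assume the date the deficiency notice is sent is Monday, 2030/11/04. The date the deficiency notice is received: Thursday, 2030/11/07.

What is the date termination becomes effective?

2030/12/30

The last day of the acceptance period: 15 business days after Thursday, 2030/11/07, skipping weekends — Nov 8, Nov 11, Nov 12, Nov 13, …, Nov 26, Nov 27, Nov 28 — lands on Thursday, 2030/11/28.
Adding 20 calendar days to 2030/11/28 gives 2030/12/18, which is the last day of the revision period.
Adding 12 calendar days to 2030/12/18 gives 2030/12/30, which is the date termination becomes effective.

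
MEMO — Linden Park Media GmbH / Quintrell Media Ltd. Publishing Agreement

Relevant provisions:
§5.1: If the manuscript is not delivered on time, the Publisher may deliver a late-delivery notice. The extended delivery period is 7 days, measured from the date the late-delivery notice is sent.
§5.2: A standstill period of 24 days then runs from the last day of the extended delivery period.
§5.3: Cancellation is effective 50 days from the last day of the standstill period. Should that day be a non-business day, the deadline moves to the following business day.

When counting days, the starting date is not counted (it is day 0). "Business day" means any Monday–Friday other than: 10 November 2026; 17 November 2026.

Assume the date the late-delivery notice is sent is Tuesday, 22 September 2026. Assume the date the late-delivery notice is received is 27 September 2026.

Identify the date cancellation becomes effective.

14 December 2026

Adding 7 calendar days to 22 September 2026 gives 29 September 2026, which is the last day of the extended delivery period.
Adding 24 calendar days to 29 September 2026 gives 23 October 2026, which is the last day of the standstill period.
Adding 50 calendar days to 23 October 2026 gives 12 December 2026, which is the date cancellation becomes effective. That falls on a Saturday, so it rolls to the next business day, Monday, 14 December 2026.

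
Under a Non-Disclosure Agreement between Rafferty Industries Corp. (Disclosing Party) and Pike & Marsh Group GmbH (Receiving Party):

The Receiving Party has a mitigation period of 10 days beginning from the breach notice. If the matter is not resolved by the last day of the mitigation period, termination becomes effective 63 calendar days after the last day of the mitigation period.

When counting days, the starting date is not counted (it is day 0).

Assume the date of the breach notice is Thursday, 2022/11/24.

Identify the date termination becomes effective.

2023/02/05

The last day of the mitigation period: 2022/11/24 + 10 days = 2022/12/04.
The date termination becomes effective: 2022/12/04 + 63 days = 2023/02/05.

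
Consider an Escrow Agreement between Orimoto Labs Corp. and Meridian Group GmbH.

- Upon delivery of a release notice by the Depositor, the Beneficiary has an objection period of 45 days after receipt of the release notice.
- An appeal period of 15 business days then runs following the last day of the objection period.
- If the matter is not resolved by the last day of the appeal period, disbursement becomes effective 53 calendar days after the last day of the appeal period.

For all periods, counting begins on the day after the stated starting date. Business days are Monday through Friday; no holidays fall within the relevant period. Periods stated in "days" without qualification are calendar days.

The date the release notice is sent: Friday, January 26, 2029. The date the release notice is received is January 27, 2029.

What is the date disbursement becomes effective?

The last day of the objection period: 45 calendar days after January 27, 2029 is March 13, 2029.
From Tuesday, March 13, 2029, 15 business days (Mar 14, Mar 15, Mar 16, Mar 19, …, Mar 30, Apr 2, Apr 3, skipping weekends) brings us to Tuesday, April 3, 2029, which is the last day of the appeal period.
The date disbursement becomes effective: 53 calendar days after April 3, 2029 is May 26, 2029.

May 26, 2029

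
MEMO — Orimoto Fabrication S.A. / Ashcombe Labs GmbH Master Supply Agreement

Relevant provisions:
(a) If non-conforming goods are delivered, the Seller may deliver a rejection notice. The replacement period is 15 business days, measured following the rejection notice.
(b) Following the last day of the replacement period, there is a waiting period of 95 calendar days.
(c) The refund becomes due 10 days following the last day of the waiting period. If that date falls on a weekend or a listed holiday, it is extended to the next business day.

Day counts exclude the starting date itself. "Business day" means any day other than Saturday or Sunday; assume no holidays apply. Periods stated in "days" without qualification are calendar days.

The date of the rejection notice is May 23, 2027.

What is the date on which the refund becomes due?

Sep 24, 2027

The last day of the replacement period: 15 business days after Sunday, May 23, 2027, skipping weekends — May 24, May 25, May 26, May 27, …, Jun 9, Jun 10, Jun 11 — lands on Friday, Jun 11, 2027.
The last day of the waiting period: Jun 11, 2027 + 95 days = Sep 14, 2027.
Adding 10 calendar days to Sep 14, 2027 gives Sep 24, 2027, which is the date on which the refund becomes due. Sep 24, 2027 is a Friday, so no roll-forward applies.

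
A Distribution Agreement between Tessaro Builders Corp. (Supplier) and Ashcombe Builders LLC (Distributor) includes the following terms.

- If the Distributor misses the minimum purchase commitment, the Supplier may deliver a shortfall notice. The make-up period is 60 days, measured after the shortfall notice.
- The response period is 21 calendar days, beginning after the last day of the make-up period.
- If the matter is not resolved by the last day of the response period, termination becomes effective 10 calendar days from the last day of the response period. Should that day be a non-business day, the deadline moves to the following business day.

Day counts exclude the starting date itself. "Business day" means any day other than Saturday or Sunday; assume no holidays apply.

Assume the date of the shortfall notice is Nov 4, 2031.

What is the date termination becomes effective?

Feb 3, 2032

The last day of the make-up period: 60 calendar days after Nov 4, 2031 is Jan 3, 2032.
The last day of the response period: 21 calendar days after Jan 3, 2032 is Jan 24, 2032.
Adding 10 calendar days to Jan 24, 2032 gives Feb 3, 2032, which is the date termination becomes effective. Feb 3, 2032 is a Tuesday, so no roll-forward applies.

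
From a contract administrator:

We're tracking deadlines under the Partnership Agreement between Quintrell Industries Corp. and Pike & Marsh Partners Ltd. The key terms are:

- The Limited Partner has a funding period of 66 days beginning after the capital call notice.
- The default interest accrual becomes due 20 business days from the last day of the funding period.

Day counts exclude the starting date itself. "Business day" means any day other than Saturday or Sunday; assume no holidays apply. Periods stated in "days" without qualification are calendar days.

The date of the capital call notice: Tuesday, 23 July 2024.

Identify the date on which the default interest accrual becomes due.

25 October 2024

The last day of the funding period: 23 July 2024 + 66 days = 27 September 2024.
The date on which the default interest accrual becomes due: 20 business days after Friday, 27 September 2024, skipping weekends — Sep 30, Oct 1, Oct 2, Oct 3, …, Oct 23, Oct 24, Oct 25 — lands on Friday, 25 October 2024.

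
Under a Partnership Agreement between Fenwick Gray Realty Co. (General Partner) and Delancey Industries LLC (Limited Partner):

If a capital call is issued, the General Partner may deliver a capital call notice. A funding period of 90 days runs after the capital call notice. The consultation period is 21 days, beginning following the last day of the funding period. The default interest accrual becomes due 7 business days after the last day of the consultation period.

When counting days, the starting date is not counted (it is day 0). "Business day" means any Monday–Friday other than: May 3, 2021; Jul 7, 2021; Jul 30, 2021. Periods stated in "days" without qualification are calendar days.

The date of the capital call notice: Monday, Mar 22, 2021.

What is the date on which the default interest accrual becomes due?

Jul 20, 2021

The last day of the funding period: Mar 22, 2021 + 90 days = Jun 20, 2021.
Adding 21 calendar days to Jun 20, 2021 gives Jul 11, 2021, which is the last day of the consultation period.
The date on which the default interest accrual becomes due: 7 business days after Sunday, Jul 11, 2021, skipping weekends — Jul 12, Jul 13, Jul 14, Jul 15, Jul 16, Jul 19, Jul 20 — lands on Tuesday, Jul 20, 2021.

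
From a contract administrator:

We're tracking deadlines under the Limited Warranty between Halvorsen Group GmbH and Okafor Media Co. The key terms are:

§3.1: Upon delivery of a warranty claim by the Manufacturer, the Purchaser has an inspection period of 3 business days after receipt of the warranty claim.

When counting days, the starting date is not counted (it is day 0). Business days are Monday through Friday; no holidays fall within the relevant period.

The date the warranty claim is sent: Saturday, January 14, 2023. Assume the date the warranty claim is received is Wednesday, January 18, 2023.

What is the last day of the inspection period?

From Wednesday, January 18, 2023, 3 business days (Jan 19, Jan 20, Jan 23, skipping weekends) brings us to Monday, January 23, 2023, which is the last day of the inspection period.

January 23, 2023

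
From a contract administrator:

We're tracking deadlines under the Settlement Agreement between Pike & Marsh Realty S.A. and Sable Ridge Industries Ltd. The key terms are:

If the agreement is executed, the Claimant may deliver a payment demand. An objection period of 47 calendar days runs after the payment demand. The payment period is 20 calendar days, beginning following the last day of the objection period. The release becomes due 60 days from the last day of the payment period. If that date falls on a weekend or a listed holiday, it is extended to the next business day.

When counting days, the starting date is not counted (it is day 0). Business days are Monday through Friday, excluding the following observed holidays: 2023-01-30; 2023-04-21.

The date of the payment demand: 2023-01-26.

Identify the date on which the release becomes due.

2023-06-02

The last day of the objection period: 47 calendar days after 2023-01-26 is 2023-03-14.
Adding 20 calendar days to 2023-03-14 gives 2023-04-03, which is the last day of the payment period.
The date on which the release becomes due: 2023-04-03 + 60 days = 2023-06-02. 2023-06-02 is a Friday and is not a listed holiday, so no roll-forward applies.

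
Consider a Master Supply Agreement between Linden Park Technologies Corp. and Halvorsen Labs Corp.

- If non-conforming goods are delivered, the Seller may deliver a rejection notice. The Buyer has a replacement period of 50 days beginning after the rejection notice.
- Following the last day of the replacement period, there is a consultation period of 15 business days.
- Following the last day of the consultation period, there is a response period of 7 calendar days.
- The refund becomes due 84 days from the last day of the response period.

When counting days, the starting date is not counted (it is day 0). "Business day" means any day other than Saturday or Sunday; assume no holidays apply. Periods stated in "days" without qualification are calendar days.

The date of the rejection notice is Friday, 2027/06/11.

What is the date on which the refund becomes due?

Adding 50 calendar days to 2027/06/11 gives 2027/07/31, which is the last day of the replacement period.
The last day of the consultation period: 15 business days after Saturday, 2027/07/31, skipping weekends — Aug 2, Aug 3, Aug 4, Aug 5, …, Aug 18, Aug 19, Aug 20 — lands on Friday, 2027/08/20.
Adding 7 calendar days to 2027/08/20 gives 2027/08/27, which is the last day of the response period.
The date on which the refund becomes due: 84 calendar days after 2027/08/27 is 2027/11/19.

2027/11/19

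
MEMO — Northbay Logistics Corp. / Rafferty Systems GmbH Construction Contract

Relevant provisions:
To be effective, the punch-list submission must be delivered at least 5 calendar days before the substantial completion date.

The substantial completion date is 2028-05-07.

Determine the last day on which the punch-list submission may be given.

2028-05-02

2028-05-07 minus 5 days is 2028-05-02.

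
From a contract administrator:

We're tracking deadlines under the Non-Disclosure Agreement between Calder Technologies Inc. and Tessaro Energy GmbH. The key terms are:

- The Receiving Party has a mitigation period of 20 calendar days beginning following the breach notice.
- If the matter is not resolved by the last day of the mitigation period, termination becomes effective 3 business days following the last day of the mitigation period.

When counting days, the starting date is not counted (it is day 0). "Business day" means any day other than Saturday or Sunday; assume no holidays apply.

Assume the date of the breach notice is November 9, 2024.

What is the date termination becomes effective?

December 4, 2024

Adding 20 calendar days to November 9, 2024 gives November 29, 2024, which is the last day of the mitigation period.
The date termination becomes effective: 3 business days after Friday, November 29, 2024, skipping weekends — Dec 2, Dec 3, Dec 4 — lands on Wednesday, December 4, 2024.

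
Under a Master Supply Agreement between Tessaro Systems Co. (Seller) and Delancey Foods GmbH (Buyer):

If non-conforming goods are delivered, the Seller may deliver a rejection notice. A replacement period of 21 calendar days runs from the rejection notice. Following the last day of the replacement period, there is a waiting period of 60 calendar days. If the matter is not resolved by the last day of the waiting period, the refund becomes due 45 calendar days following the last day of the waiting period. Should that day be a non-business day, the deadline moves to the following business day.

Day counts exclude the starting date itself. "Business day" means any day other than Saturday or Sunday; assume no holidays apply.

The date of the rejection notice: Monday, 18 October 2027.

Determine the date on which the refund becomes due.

21 February 2028

The last day of the replacement period: 18 October 2027 + 21 days = 8 November 2027.
Adding 60 calendar days to 8 November 2027 gives 7 January 2028, which is the last day of the waiting period.
The date on which the refund becomes due: 45 calendar days after 7 January 2028 is 21 February 2028. 21 February 2028 is a Monday, so no roll-forward applies.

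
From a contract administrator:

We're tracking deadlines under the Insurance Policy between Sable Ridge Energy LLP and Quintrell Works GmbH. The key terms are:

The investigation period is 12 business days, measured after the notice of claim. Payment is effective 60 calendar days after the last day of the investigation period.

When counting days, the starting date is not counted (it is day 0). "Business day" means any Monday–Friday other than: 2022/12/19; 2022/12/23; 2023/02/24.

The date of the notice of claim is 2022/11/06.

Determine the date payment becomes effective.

From Sunday, 2022/11/06, 12 business days (Nov 7, Nov 8, Nov 9, Nov 10, …, Nov 18, Nov 21, Nov 22, skipping weekends) brings us to Tuesday, 2022/11/22, which is the last day of the investigation period.
The date payment becomes effective: 60 calendar days after 2022/11/22 is 2023/01/21.

2023/01/21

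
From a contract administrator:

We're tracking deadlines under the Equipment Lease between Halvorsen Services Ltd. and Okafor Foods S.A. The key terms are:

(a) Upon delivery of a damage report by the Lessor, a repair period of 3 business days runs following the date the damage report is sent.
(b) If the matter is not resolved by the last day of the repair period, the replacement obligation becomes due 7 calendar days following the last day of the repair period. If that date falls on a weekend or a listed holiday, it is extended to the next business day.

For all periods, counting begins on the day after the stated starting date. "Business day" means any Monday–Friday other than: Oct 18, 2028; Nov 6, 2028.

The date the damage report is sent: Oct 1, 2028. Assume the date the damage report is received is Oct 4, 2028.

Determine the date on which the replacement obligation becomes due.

The last day of the repair period: counting 3 business days from Sunday, Oct 1, 2028 (Oct 2, Oct 3, Oct 4, skipping weekends) reaches Wednesday, Oct 4, 2028.
The date on which the replacement obligation becomes due: 7 calendar days after Oct 4, 2028 is Oct 11, 2028. Oct 11, 2028 is a Wednesday and is not a listed holiday, so no roll-forward applies.

Oct 11, 2028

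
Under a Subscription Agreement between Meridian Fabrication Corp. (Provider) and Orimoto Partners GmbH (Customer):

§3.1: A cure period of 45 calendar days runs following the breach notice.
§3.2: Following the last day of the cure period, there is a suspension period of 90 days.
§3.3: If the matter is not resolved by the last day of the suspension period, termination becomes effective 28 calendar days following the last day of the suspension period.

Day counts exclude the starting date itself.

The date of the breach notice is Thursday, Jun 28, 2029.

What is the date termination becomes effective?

Dec 8, 2029

The last day of the cure period: 45 calendar days after Jun 28, 2029 is Aug 12, 2029.
The last day of the suspension period: Aug 12, 2029 + 90 days = Nov 10, 2029.
The date termination becomes effective: 28 calendar days after Nov 10, 2029 is Dec 8, 2029.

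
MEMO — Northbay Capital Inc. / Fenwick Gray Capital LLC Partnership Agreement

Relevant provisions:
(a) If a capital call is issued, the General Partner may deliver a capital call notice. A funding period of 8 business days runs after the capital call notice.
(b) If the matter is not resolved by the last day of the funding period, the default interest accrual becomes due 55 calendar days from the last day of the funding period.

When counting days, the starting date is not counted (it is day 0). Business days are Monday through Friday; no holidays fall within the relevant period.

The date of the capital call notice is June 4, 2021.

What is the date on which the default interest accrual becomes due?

The last day of the funding period: 8 business days after Friday, June 4, 2021, skipping weekends — Jun 7, Jun 8, Jun 9, Jun 10, Jun 11, Jun 14, Jun 15, Jun 16 — lands on Wednesday, June 16, 2021.
The date on which the default interest accrual becomes due: June 16, 2021 + 55 days = August 10, 2021.

August 10, 2021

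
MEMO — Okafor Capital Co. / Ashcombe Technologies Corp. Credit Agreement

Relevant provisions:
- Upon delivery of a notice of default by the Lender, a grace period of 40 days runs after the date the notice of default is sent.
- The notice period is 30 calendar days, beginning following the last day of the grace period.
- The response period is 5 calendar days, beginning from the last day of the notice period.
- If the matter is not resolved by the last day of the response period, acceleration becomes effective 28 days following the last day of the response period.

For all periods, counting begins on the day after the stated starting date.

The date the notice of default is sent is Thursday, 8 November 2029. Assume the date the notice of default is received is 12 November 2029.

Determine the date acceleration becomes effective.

19 February 2030

Adding 40 calendar days to 8 November 2029 gives 18 December 2029, which is the last day of the grace period.
The last day of the notice period: 18 December 2029 + 30 days = 17 January 2030.
The last day of the response period: 17 January 2030 + 5 days = 22 January 2030.
The date acceleration becomes effective: 22 January 2030 + 28 days = 19 February 2030.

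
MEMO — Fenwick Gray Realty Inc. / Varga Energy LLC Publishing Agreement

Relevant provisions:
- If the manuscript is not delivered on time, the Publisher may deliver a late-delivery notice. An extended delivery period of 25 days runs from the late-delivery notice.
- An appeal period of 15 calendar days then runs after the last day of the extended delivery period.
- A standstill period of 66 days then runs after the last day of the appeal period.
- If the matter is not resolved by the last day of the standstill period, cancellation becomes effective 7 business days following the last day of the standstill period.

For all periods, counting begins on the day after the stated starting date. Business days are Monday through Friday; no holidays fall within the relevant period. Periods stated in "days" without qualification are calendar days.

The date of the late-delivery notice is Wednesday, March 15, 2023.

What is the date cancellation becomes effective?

Adding 25 calendar days to March 15, 2023 gives April 9, 2023, which is the last day of the extended delivery period.
The last day of the appeal period: April 9, 2023 + 15 days = April 24, 2023.
The last day of the standstill period: April 24, 2023 + 66 days = June 29, 2023.
From Thursday, June 29, 2023, 7 business days (Jun 30, Jul 3, Jul 4, Jul 5, Jul 6, Jul 7, Jul 10, skipping weekends) brings us to Monday, July 10, 2023, which is the date cancellation becomes effective.

July 10, 2023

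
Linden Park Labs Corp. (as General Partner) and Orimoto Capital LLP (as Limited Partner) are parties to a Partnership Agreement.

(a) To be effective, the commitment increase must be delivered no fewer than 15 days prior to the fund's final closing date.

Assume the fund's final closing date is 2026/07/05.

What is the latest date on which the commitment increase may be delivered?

2026/06/20

Counting back 15 calendar days from 2026/07/05 gives 2026/06/20.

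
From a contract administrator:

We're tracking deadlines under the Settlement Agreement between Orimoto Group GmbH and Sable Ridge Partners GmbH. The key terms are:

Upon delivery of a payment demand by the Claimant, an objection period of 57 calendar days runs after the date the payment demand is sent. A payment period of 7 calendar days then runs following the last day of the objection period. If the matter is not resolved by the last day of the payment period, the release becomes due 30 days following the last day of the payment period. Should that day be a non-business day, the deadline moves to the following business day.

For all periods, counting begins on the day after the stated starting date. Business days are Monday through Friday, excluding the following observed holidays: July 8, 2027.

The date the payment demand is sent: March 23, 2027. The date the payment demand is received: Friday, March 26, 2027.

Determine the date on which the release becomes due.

The last day of the objection period: March 23, 2027 + 57 days = May 19, 2027.
The last day of the payment period: 7 calendar days after May 19, 2027 is May 26, 2027.
The date on which the release becomes due: 30 calendar days after May 26, 2027 is June 25, 2027. June 25, 2027 is a Friday and is not a listed holiday, so no roll-forward applies.

June 25, 2027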